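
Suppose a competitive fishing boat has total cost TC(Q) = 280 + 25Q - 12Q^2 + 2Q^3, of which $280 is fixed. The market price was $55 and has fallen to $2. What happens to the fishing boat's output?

MC = 25 - 24Q + 6Q^2; the shutdown threshold is min AVC = $7 (at Q = 3).
With P = $55 above the shutdown price, P = MC gives Q = 5.
At P = $2 < min AVC = $7, price no longer covers variable cost at any output, so the firm shuts down: Q = 0.

Output falls from 5 to 0 (the firm shuts down)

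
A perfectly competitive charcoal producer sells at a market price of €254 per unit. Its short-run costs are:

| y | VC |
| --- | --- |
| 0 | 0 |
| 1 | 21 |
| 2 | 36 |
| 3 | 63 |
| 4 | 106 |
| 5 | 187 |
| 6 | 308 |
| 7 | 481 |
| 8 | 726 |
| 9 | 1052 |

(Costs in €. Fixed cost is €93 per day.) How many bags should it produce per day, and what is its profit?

y = 8; profit = €1213

Tabulate TR − TC: y=0: -93; y=1: 140; y=2: 379; y=3: 606; y=4: 817; y=5: 990; y=6: 1123; y=7: 1204; y=8: 1213; y=9: 1141.
Profit is maximized at y = 8. AVC there is 726/8 = €90.75 ≤ P, so producing beats shutting down (which would give -€93).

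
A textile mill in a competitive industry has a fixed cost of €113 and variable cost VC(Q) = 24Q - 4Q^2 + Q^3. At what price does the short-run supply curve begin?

The firm shuts down when price falls below the minimum of average variable cost. AVC = VC/Q = 24 - 4Q + Q^2.
dAVC/dQ = -4 + 2Q = 0 gives Q = 2. min AVC = 24 - 4·2 + 2^2 = 20.
The firm shuts down for any P below €20.

€20 per unit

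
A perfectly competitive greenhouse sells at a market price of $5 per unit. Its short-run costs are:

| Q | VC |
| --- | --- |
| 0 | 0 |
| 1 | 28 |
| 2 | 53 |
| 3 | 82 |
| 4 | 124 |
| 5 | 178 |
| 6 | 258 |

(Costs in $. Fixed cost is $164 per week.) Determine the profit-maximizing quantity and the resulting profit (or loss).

Compute π = P·Q − TC at each output: Q=0: -164; Q=1: -187; Q=2: -207; Q=3: -231; Q=4: -268; Q=5: -317; Q=6: -392.
Profit is highest at Q = 0. Equivalently, the lowest AVC in the table is 53/2 ≈ $26.50 at Q = 2, and P = $5 falls below it — price never covers variable cost, so the firm shuts down and loses only its fixed cost.

Q = 0 (shut down); profit = -$164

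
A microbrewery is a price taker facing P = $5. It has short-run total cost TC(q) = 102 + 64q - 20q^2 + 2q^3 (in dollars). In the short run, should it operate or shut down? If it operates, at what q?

Shut down

Variable cost is VC = 64q - 20q^2 + 2q^3, so AVC = VC/q = 64 - 20q + 2q^2 and MC = dTC/dq = 64 - 40q + 6q^2.
The AVC parabola has its vertex at q = 20/4 = 5, where AVC = 64 - 20·5 + 2·5^2 = $14.
P = $5 lies below min AVC = $14; no output level covers variable cost.
Shutting down limits the loss to fixed cost, $102.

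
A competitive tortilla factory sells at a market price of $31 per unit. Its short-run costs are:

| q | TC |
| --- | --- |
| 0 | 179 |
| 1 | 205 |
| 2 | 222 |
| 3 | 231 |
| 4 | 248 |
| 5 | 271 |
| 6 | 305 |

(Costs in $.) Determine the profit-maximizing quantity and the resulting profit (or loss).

q = 5; profit = -$116

Tabulate TR − TC: q=0: -179; q=1: -174; q=2: -160; q=3: -138; q=4: -124; q=5: -116; q=6: -119.
Profit is maximized at q = 5. AVC there is 92/5 = $18.40 ≤ P, so producing beats shutting down (which would give -$179).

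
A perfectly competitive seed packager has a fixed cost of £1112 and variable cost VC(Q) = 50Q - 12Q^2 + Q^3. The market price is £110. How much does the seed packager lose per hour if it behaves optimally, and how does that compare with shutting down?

Profit = -£312 at Q = 10

AVC = 50 - 12Q + Q^2 has its minimum £14 at Q = 6; price £110 clears that bar, so the firm operates.
With MC = 50 - 24Q + 3Q^2, P = MC on the upward-sloping part at Q* = 10.
TR = 110·10 = 1100. TC = 1112 + 300 = 1412. Profit = 1100 − 1412 = -£312.
That loss of £312 beats the £1112 the firm would lose by shutting down; producing recovers £800 of fixed cost.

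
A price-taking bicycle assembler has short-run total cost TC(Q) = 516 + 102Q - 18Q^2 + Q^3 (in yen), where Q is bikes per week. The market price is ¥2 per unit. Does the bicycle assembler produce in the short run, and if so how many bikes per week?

From TC, MC = TC'(Q) = 102 - 36Q + 3Q^2 and AVC = VC/Q = 102 - 18Q + Q^2.
The AVC parabola has its vertex at Q = 18/2 = 9, where AVC = 102 - 18·9 + 9^2 = ¥21.
Since P = ¥2 < min AVC = ¥21, price fails to cover variable cost at any output.
The firm minimizes its loss by shutting down and losing only its fixed cost of ¥516.

Shut down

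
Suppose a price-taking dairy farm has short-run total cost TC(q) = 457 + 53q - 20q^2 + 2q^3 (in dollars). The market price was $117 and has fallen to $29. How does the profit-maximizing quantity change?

MC = 53 - 40q + 6q^2; the shutdown threshold is min AVC = $3 (at q = 5).
At P = $117 ≥ min AVC, set P = MC on the rising branch: q = 8.
At P = $29 ≥ min AVC, set P = MC: q = 6. The firm stays open but cuts output.

Output falls from 8 to 6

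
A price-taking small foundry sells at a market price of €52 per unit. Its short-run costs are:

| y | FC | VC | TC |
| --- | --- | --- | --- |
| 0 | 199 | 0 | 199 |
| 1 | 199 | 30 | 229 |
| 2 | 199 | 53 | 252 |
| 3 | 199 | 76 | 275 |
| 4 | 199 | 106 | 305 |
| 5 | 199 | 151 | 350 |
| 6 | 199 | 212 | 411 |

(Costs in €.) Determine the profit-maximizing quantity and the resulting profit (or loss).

Profit at each row (π = 52y − TC): y=0: -199; y=1: -177; y=2: -148; y=3: -119; y=4: -97; y=5: -90; y=6: -99.
Profit is maximized at y = 5. AVC there is 151/5 = €30.20 ≤ P, so producing beats shutting down (which would give -€199).

y = 5; profit = -€90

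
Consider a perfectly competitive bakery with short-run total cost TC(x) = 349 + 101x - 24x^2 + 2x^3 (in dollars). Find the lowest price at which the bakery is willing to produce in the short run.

Short-run supply begins at min AVC. From VC = 101x - 24x^2 + 2x^3, AVC = 101 - 24x + 2x^2.
dAVC/dx = -24 + 4x = 0 gives x = 6. min AVC = 101 - 24·6 + 2·6^2 = 29.
For P < $29 the firm produces nothing.

$29 per unit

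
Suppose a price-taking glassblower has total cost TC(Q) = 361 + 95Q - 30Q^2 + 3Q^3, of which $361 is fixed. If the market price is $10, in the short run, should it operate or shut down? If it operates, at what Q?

Variable cost is VC = 95Q - 30Q^2 + 3Q^3, so AVC = VC/Q = 95 - 30Q + 3Q^2 and MC = dTC/dQ = 95 - 60Q + 9Q^2.
AVC hits its minimum where MC = AVC, at Q = 5, giving min AVC = 95 - 30·5 + 3·5^2 = $20.
P = $10 lies below min AVC = $20; no output level covers variable cost.
Shutting down limits the loss to fixed cost, $361.

Shut down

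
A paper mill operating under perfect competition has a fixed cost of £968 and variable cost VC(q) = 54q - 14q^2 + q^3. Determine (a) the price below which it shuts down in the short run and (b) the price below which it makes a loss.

AVC = 54 - 14q + q^2; minimized at q = 7, giving min AVC = £5. That is the shutdown price.
ATC = 968/q + 54 - 14q + q^2. Setting dATC/dq = −968/q^2 − 14 + 2q = 0 gives q = 11 (since 2·11^3 − 14·11^2 = 968).
min ATC = 968/11 + 54 − 14·11 + 11^2 = £109. That is the break-even price.
For £5 ≤ P < £109 the firm produces at a loss; below £5 it shuts down.

Shutdown price = £5; break-even price = £109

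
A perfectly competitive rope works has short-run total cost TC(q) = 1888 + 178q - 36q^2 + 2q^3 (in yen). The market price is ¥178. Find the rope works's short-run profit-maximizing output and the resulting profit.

Profit = -¥160 at q = 12

AVC = 178 - 36q + 2q^2 has its minimum ¥16 at q = 9; price ¥178 clears that bar, so the firm operates.
With MC = 178 - 72q + 6q^2, P = MC on the upward-sloping part at q* = 12.
TR = 178·12 = 2136. TC = 1888 + 408 = 2296. Profit = 2136 − 2296 = -¥160.
That loss of ¥160 beats the ¥1888 the firm would lose by shutting down; producing recovers ¥1728 of fixed cost.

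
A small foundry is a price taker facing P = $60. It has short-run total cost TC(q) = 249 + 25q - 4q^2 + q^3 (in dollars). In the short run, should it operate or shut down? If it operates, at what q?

Produce at q = 5

Variable cost is VC = 25q - 4q^2 + q^3, so AVC = VC/q = 25 - 4q + q^2 and MC = dTC/dq = 25 - 8q + 3q^2.
The AVC parabola has its vertex at q = 4/2 = 2, where AVC = 25 - 4·2 + 2^2 = $21.
Since P = $60 ≥ min AVC = $21, price covers variable cost and the firm should produce.
Solving P = MC: -35 - 8q + 3q^2 = 0 ⇒ q = -7/3 or 5. On the upward-sloping branch, q* = 5.
Check: AVC at q = 5 is $30 ≤ P, so revenue covers variable cost.
Profit = P·q − TC = 60·5 − 399 = -$99, a loss, but smaller than the $249 fixed cost the firm would lose by shutting down.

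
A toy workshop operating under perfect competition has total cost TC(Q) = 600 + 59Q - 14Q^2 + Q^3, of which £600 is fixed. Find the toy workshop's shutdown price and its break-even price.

AVC = 59 - 14Q + Q^2; minimized at Q = 7, giving min AVC = £10. That is the shutdown price.
ATC = 600/Q + 59 - 14Q + Q^2. Setting dATC/dQ = −600/Q^2 − 14 + 2Q = 0 gives Q = 10 (since 2·10^3 − 14·10^2 = 600).
min ATC = 600/10 + 59 − 14·10 + 10^2 = £79. That is the break-even price.
Between these two prices the firm operates at a loss; above £79 it earns a profit.

Shutdown price = £10; break-even price = £79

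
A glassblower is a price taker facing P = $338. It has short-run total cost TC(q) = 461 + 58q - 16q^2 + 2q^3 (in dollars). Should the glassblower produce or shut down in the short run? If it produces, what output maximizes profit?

From TC, MC = TC'(q) = 58 - 32q + 6q^2 and AVC = VC/q = 58 - 16q + 2q^2.
AVC hits its minimum where MC = AVC, at q = 4, giving min AVC = 58 - 16·4 + 2·4^2 = $26.
Since P = $338 ≥ min AVC = $26, price covers variable cost and the firm should produce.
Set P = MC: 338 = 58 - 32q + 6q^2 → -280 - 32q + 6q^2 = 0. The roots are q = -14/3 and q = 10; the profit-maximizing output is on the rising part of MC, so q* = 10.
Check: AVC at q = 10 is $98 ≤ P, so revenue covers variable cost.
Profit = P·q − TC = 338·10 − 1441 = $1939.

Produce at q = 10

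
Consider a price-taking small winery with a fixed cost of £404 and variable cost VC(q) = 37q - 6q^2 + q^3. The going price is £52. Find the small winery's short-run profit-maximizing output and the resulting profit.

AVC = 37 - 6q + q^2; min AVC = £28 at q = 3. Since P = £52 ≥ min AVC, the firm produces.
With MC = 37 - 12q + 3q^2, P = MC on the upward-sloping part at q* = 5.
TR = 52·5 = 260. TC = 404 + 160 = 564. Profit = 260 − 564 = -£304.
That loss of £304 beats the £404 the firm would lose by shutting down; producing recovers £100 of fixed cost.

Profit = -£304 at q = 5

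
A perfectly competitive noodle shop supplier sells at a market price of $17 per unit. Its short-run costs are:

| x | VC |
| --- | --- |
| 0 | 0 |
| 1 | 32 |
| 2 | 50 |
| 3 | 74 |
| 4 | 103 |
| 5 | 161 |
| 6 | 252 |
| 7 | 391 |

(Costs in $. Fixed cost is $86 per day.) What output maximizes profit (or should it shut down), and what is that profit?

x = 0 (shut down); profit = -$86

Profit at each row (π = 17x − TC): x=0: -86; x=1: -101; x=2: -102; x=3: -109; x=4: -121; x=5: -162; x=6: -236; x=7: -358.
Profit is highest at x = 0. Equivalently, the lowest AVC in the table is 74/3 ≈ $24.67 at x = 3, and P = $17 falls below it — price never covers variable cost, so the firm shuts down and loses only its fixed cost.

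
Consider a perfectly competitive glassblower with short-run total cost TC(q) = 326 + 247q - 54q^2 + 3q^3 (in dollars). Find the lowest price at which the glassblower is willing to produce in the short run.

The shutdown price is the minimum of AVC. VC = 247q - 54q^2 + 3q^3, so AVC = 247 - 54q + 3q^2.
dAVC/dq = -54 + 6q = 0 gives q = 9. min AVC = 247 - 54·9 + 3·9^2 = 4.
For P < $4 the firm produces nothing.

$4 per unit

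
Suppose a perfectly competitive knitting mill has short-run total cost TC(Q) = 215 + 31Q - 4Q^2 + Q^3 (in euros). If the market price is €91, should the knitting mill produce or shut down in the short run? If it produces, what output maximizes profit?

Variable cost is VC = 31Q - 4Q^2 + Q^3, so AVC = VC/Q = 31 - 4Q + Q^2 and MC = dTC/dQ = 31 - 8Q + 3Q^2.
The AVC parabola has its vertex at Q = 4/2 = 2, where AVC = 31 - 4·2 + 2^2 = €27.
P = €91 exceeds min AVC = €27, so the firm stays open.
Solving P = MC: -60 - 8Q + 3Q^2 = 0 ⇒ Q = -10/3 or 6. On the upward-sloping branch, Q* = 6.
Check: AVC at Q = 6 is €43 ≤ P, so revenue covers variable cost.
Profit = P·Q − TC = 91·6 − 473 = €73.

Produce at Q = 6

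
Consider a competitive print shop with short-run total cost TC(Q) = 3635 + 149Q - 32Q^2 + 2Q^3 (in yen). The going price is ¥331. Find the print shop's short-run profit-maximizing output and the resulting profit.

Profit = -¥255 at Q = 13

AVC = 149 - 32Q + 2Q^2; min AVC = ¥21 at Q = 8. Since P = ¥331 ≥ min AVC, the firm produces.
With MC = 149 - 64Q + 6Q^2, P = MC on the upward-sloping part at Q* = 13.
TR = 331·13 = 4303. TC = 3635 + 923 = 4558. Profit = 4303 − 4558 = -¥255.
Shutting down would mean losing the fixed cost of ¥3635, so operating at a loss of ¥255 is better by ¥3380.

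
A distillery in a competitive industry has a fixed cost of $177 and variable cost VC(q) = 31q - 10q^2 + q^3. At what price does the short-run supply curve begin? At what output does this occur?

The shutdown price is the minimum of AVC. VC = 31q - 10q^2 + q^3, so AVC = 31 - 10q + q^2.
At the minimum of AVC, MC = AVC. MC = 31 - 20q + 3q^2; setting MC = AVC gives 2q^2 - 10q = 0, so q = 5. min AVC = 6.
So the shutdown price is $6.

$6 per unit, at q = 5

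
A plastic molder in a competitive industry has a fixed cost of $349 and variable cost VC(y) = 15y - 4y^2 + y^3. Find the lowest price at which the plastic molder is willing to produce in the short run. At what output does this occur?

Short-run supply begins at min AVC. From VC = 15y - 4y^2 + y^3, AVC = 15 - 4y + y^2.
At the minimum of AVC, MC = AVC. MC = 15 - 8y + 3y^2; setting MC = AVC gives 2y^2 - 4y = 0, so y = 2. min AVC = 11.
So the shutdown price is $11.

$11 per unit, at y = 2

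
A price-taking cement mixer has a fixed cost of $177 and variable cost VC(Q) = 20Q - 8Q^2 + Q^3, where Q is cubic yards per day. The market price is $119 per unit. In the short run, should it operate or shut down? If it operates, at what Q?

Produce at Q = 9

From TC, MC = TC'(Q) = 20 - 16Q + 3Q^2 and AVC = VC/Q = 20 - 8Q + Q^2.
The AVC parabola has its vertex at Q = 8/2 = 4, where AVC = 20 - 8·4 + 4^2 = $4.
Because $119 ≥ $4, revenue can cover variable cost; the firm operates.
P = MC gives -99 - 16Q + 3Q^2 = 0, with roots -11/3 and 9. Take the larger (rising MC): Q* = 9.
Check: AVC at Q = 9 is $29 ≤ P, so revenue covers variable cost.
Profit = P·Q − TC = 119·9 − 438 = $633.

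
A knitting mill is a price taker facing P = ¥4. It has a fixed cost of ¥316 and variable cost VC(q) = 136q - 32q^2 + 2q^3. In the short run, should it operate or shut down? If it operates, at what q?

Shut down

Strip out fixed cost: VC = 136q - 32q^2 + 2q^3. Then AVC = 136 - 32q + 2q^2 and MC = 136 - 64q + 6q^2.
AVC hits its minimum where MC = AVC, at q = 8, giving min AVC = 136 - 32·8 + 2·8^2 = ¥8.
Since P = ¥4 < min AVC = ¥8, price fails to cover variable cost at any output.
Best response: produce nothing and absorb the ¥316 fixed cost.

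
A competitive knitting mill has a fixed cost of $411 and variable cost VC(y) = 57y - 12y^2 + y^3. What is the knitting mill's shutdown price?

$21 per unit

The firm shuts down when price falls below the minimum of average variable cost. AVC = VC/y = 57 - 12y + y^2.
dAVC/dy = -12 + 2y = 0 gives y = 6. min AVC = 57 - 12·6 + 6^2 = 21.
So the shutdown price is $21.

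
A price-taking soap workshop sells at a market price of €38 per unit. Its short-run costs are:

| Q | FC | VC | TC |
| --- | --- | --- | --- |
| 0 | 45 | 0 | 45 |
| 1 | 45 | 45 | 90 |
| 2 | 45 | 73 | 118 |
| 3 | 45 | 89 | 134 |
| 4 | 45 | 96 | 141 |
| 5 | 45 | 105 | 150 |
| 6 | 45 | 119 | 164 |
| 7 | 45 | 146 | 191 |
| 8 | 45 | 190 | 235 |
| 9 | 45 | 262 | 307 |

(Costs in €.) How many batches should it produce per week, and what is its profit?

Profit at each row (π = 38Q − TC): Q=0: -45; Q=1: -52; Q=2: -42; Q=3: -20; Q=4: 11; Q=5: 40; Q=6: 64; Q=7: 75; Q=8: 69; Q=9: 35.
Profit is maximized at Q = 7. AVC there is 146/7 = €20.86 ≤ P, so producing beats shutting down (which would give -€45).

Q = 7; profit = €75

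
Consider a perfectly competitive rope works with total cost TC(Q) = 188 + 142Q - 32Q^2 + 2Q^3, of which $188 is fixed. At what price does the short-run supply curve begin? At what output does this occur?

$14 per unit, at Q = 8

Short-run supply begins at min AVC. From VC = 142Q - 32Q^2 + 2Q^3, AVC = 142 - 32Q + 2Q^2.
dAVC/dQ = -32 + 4Q = 0 gives Q = 8. min AVC = 142 - 32·8 + 2·8^2 = 14.
For P < $14 the firm produces nothing.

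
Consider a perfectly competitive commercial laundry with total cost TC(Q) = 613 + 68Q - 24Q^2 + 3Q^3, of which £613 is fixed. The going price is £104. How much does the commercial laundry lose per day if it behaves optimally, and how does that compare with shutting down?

Profit = -£181 at Q = 6

AVC = 68 - 24Q + 3Q^2 has its minimum £20 at Q = 4; price £104 clears that bar, so the firm operates.
MC = 68 - 48Q + 9Q^2. Setting P = MC and taking the root on the rising branch gives Q* = 6.
TR = 104·6 = 624. TC = 613 + 192 = 805. Profit = 624 − 805 = -£181.
Shutting down would mean losing the fixed cost of £613, so operating at a loss of £181 is better by £432.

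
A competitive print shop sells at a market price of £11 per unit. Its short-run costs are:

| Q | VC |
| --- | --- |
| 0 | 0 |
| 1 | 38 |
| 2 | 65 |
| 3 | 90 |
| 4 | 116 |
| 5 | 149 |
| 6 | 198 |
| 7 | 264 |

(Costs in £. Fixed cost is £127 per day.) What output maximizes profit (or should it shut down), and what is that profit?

Q = 0 (shut down); profit = -£127

Tabulate TR − TC: Q=0: -127; Q=1: -154; Q=2: -170; Q=3: -184; Q=4: -199; Q=5: -221; Q=6: -259; Q=7: -314.
Profit is highest at Q = 0. Equivalently, the lowest AVC in the table is 116/4 ≈ £29 at Q = 4, and P = £11 falls below it — price never covers variable cost, so the firm shuts down and loses only its fixed cost.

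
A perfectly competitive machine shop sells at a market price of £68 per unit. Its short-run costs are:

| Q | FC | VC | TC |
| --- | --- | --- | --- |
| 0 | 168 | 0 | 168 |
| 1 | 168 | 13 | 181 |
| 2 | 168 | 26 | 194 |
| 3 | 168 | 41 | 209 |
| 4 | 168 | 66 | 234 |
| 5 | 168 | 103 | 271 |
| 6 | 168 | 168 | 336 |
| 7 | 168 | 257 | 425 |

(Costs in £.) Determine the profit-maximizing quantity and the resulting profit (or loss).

Profit at each row (π = 68Q − TC): Q=0: -168; Q=1: -113; Q=2: -58; Q=3: -5; Q=4: 38; Q=5: 69; Q=6: 72; Q=7: 51.
Profit is maximized at Q = 6. AVC there is 168/6 = £28 ≤ P, so producing beats shutting down (which would give -£168).

Q = 6; profit = £72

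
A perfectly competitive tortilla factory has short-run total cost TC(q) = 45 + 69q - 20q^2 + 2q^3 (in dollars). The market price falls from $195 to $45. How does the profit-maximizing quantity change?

Output falls from 9 to 6

MC = 69 - 40q + 6q^2; the shutdown threshold is min AVC = $19 (at q = 5).
At P = $195 ≥ min AVC, set P = MC on the rising branch: q = 9.
At P = $45 ≥ min AVC, set P = MC: q = 6. The firm stays open but cuts output.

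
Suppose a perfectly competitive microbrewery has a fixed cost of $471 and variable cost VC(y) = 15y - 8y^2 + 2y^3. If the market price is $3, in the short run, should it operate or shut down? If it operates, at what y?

Variable cost is VC = 15y - 8y^2 + 2y^3, so AVC = VC/y = 15 - 8y + 2y^2 and MC = dTC/dy = 15 - 16y + 6y^2.
AVC hits its minimum where MC = AVC, at y = 2, giving min AVC = 15 - 8·2 + 2·2^2 = $7.
With P < min AVC ($3 < $7), every unit sold adds to the loss.
Best response: produce nothing and absorb the $471 fixed cost.

Shut down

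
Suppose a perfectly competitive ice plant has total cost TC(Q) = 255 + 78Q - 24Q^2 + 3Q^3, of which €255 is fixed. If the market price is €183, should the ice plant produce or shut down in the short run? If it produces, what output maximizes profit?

Produce at Q = 7

Variable cost is VC = 78Q - 24Q^2 + 3Q^3, so AVC = VC/Q = 78 - 24Q + 3Q^2 and MC = dTC/dQ = 78 - 48Q + 9Q^2.
The AVC parabola has its vertex at Q = 24/6 = 4, where AVC = 78 - 24·4 + 3·4^2 = €30.
Because €183 ≥ €30, revenue can cover variable cost; the firm operates.
P = MC gives -105 - 48Q + 9Q^2 = 0, with roots -5/3 and 7. Take the larger (rising MC): Q* = 7.
Check: AVC at Q = 7 is €57 ≤ P, so revenue covers variable cost.
Profit = P·Q − TC = 183·7 − 654 = €627.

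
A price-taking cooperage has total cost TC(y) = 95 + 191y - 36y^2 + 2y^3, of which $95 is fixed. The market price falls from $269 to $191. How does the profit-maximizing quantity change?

Output falls from 13 to 12

AVC = 191 - 36y + 2y^2, minimized at y = 9 where min AVC = $29. MC = 191 - 72y + 6y^2.
At P = $269 ≥ min AVC, set P = MC on the rising branch: y = 13.
At P = $191 ≥ min AVC, set P = MC: y = 12. The firm stays open but cuts output.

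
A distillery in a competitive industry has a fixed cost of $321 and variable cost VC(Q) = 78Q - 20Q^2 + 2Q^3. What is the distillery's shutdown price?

The firm shuts down when price falls below the minimum of average variable cost. AVC = VC/Q = 78 - 20Q + 2Q^2.
At the minimum of AVC, MC = AVC. MC = 78 - 40Q + 6Q^2; setting MC = AVC gives 4Q^2 - 20Q = 0, so Q = 5. min AVC = 28.
For P < $28 the firm produces nothing.

$28 per unit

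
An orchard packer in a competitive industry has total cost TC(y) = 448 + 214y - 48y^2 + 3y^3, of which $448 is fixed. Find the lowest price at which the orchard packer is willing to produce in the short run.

The shutdown price is the minimum of AVC. VC = 214y - 48y^2 + 3y^3, so AVC = 214 - 48y + 3y^2.
At the minimum of AVC, MC = AVC. MC = 214 - 96y + 9y^2; setting MC = AVC gives 6y^2 - 48y = 0, so y = 8. min AVC = 22.
So the shutdown price is $22.

$22 per unit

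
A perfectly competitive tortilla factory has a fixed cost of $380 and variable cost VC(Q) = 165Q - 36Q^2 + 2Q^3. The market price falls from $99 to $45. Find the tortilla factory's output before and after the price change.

Output falls from 11 to 10

MC = 165 - 72Q + 6Q^2; the shutdown threshold is min AVC = $3 (at Q = 9).
With P = $99 above the shutdown price, P = MC gives Q = 11.
At P = $45 ≥ min AVC, set P = MC: Q = 10. The firm stays open but cuts output.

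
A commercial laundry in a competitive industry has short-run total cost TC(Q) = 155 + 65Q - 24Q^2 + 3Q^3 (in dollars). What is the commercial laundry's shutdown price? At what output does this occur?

$17 per unit, at Q = 4

The shutdown price is the minimum of AVC. VC = 65Q - 24Q^2 + 3Q^3, so AVC = 65 - 24Q + 3Q^2.
dAVC/dQ = -24 + 6Q = 0 gives Q = 4. min AVC = 65 - 24·4 + 3·4^2 = 17.
So the shutdown price is $17.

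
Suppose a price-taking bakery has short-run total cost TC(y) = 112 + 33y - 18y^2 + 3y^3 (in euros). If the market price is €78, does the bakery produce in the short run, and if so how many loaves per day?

Produce at y = 5

Variable cost is VC = 33y - 18y^2 + 3y^3, so AVC = VC/y = 33 - 18y + 3y^2 and MC = dTC/dy = 33 - 36y + 9y^2.
AVC hits its minimum where MC = AVC, at y = 3, giving min AVC = 33 - 18·3 + 3·3^2 = €6.
Because €78 ≥ €6, revenue can cover variable cost; the firm operates.
P = MC gives -45 - 36y + 9y^2 = 0, with roots -1 and 5. Take the larger (rising MC): y* = 5.
Check: AVC at y = 5 is €18 ≤ P, so revenue covers variable cost.
Profit = P·y − TC = 78·5 − 202 = €188.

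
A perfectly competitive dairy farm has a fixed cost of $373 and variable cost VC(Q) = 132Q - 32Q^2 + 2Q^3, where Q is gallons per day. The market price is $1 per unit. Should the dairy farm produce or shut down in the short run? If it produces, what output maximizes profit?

Shut down

From TC, MC = TC'(Q) = 132 - 64Q + 6Q^2 and AVC = VC/Q = 132 - 32Q + 2Q^2.
AVC hits its minimum where MC = AVC, at Q = 8, giving min AVC = 132 - 32·8 + 2·8^2 = $4.
P = $1 lies below min AVC = $4; no output level covers variable cost.
The firm minimizes its loss by shutting down and losing only its fixed cost of $373.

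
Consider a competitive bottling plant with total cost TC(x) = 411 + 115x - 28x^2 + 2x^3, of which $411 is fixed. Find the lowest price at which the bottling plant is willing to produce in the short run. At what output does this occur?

The firm shuts down when price falls below the minimum of average variable cost. AVC = VC/x = 115 - 28x + 2x^2.
At the minimum of AVC, MC = AVC. MC = 115 - 56x + 6x^2; setting MC = AVC gives 4x^2 - 28x = 0, so x = 7. min AVC = 17.
The firm shuts down for any P below $17.

$17 per unit, at x = 7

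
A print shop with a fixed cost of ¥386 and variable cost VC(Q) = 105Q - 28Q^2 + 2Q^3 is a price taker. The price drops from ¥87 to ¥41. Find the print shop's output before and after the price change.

AVC = 105 - 28Q + 2Q^2, minimized at Q = 7 where min AVC = ¥7. MC = 105 - 56Q + 6Q^2.
At P = ¥87 ≥ min AVC, set P = MC on the rising branch: Q = 9.
At P = ¥41 ≥ min AVC, set P = MC: Q = 8. The firm stays open but cuts output.

Output falls from 9 to 8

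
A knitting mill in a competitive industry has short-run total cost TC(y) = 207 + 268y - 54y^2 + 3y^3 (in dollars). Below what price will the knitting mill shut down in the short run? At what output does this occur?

$25 per unit, at y = 9

The firm shuts down when price falls below the minimum of average variable cost. AVC = VC/y = 268 - 54y + 3y^2.
dAVC/dy = -54 + 6y = 0 gives y = 9. min AVC = 268 - 54·9 + 3·9^2 = 25.
So the shutdown price is $25.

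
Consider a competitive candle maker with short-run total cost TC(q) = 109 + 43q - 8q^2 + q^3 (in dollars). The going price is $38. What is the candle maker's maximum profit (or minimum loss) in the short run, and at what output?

Profit = -$59 at q = 5

AVC = 43 - 8q + q^2 has its minimum $27 at q = 4; price $38 clears that bar, so the firm operates.
MC = 43 - 16q + 3q^2. Setting P = MC and taking the root on the rising branch gives q* = 5.
TR = 38·5 = 190. TC = 109 + 140 = 249. Profit = 190 − 249 = -$59.
By producing, the firm covers all variable cost plus $50 of fixed cost; shutting down would lose the full $109.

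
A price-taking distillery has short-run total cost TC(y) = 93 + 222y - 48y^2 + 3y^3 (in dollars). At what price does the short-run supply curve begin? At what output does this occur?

$30 per unit, at y = 8

Short-run supply begins at min AVC. From VC = 222y - 48y^2 + 3y^3, AVC = 222 - 48y + 3y^2.
At the minimum of AVC, MC = AVC. MC = 222 - 96y + 9y^2; setting MC = AVC gives 6y^2 - 48y = 0, so y = 8. min AVC = 30.
So the shutdown price is $30.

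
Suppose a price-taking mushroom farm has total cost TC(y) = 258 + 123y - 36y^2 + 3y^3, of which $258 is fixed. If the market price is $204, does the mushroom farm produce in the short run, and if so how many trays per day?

Produce at y = 9

Strip out fixed cost: VC = 123y - 36y^2 + 3y^3. Then AVC = 123 - 36y + 3y^2 and MC = 123 - 72y + 9y^2.
The AVC parabola has its vertex at y = 36/6 = 6, where AVC = 123 - 36·6 + 3·6^2 = $15.
Since P = $204 ≥ min AVC = $15, price covers variable cost and the firm should produce.
Set P = MC: 204 = 123 - 72y + 9y^2 → -81 - 72y + 9y^2 = 0. The roots are y = -1 and y = 9; the profit-maximizing output is on the rising part of MC, so y* = 9.
Check: AVC at y = 9 is $42 ≤ P, so revenue covers variable cost.
Profit = P·y − TC = 204·9 − 636 = $1200.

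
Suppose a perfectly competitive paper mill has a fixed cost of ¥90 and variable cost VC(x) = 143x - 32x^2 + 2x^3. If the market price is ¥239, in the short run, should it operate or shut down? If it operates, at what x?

Produce at x = 12

Strip out fixed cost: VC = 143x - 32x^2 + 2x^3. Then AVC = 143 - 32x + 2x^2 and MC = 143 - 64x + 6x^2.
The AVC parabola has its vertex at x = 32/4 = 8, where AVC = 143 - 32·8 + 2·8^2 = ¥15.
Because ¥239 ≥ ¥15, revenue can cover variable cost; the firm operates.
Solving P = MC: -96 - 64x + 6x^2 = 0 ⇒ x = -4/3 or 12. On the upward-sloping branch, x* = 12.
Check: AVC at x = 12 is ¥47 ≤ P, so revenue covers variable cost.
Profit = P·x − TC = 239·12 − 654 = ¥2214.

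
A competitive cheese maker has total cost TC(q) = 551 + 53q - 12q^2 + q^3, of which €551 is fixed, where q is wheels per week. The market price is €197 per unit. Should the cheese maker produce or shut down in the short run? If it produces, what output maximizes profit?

Produce at q = 12

Variable cost is VC = 53q - 12q^2 + q^3, so AVC = VC/q = 53 - 12q + q^2 and MC = dTC/dq = 53 - 24q + 3q^2.
The AVC parabola has its vertex at q = 12/2 = 6, where AVC = 53 - 12·6 + 6^2 = €17.
P = €197 exceeds min AVC = €17, so the firm stays open.
Solving P = MC: -144 - 24q + 3q^2 = 0 ⇒ q = -4 or 12. On the upward-sloping branch, q* = 12.
Check: AVC at q = 12 is €53 ≤ P, so revenue covers variable cost.
Profit = P·q − TC = 197·12 − 1187 = €1177.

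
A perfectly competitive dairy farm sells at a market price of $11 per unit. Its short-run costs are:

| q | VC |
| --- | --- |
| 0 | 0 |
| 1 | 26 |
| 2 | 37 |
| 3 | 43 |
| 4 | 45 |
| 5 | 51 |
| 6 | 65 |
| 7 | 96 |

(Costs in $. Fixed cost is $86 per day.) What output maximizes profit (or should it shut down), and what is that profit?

q = 5; profit = -$82

Tabulate TR − TC: q=0: -86; q=1: -101; q=2: -101; q=3: -96; q=4: -87; q=5: -82; q=6: -85; q=7: -105.
Profit is maximized at q = 5. AVC there is 51/5 = $10.20 ≤ P, so producing beats shutting down (which would give -$86).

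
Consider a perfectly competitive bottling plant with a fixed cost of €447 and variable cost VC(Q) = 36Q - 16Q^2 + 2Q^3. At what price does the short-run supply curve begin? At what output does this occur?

€4 per unit, at Q = 4

Short-run supply begins at min AVC. From VC = 36Q - 16Q^2 + 2Q^3, AVC = 36 - 16Q + 2Q^2.
dAVC/dQ = -16 + 4Q = 0 gives Q = 4. min AVC = 36 - 16·4 + 2·4^2 = 4.
So the shutdown price is €4.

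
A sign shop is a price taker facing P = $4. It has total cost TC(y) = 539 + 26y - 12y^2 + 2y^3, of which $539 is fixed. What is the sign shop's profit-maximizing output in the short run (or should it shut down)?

Shut down

Strip out fixed cost: VC = 26y - 12y^2 + 2y^3. Then AVC = 26 - 12y + 2y^2 and MC = 26 - 24y + 6y^2.
AVC is minimized where dAVC/dy = -12 + 4y = 0, at y = 3; min AVC = 26 - 12·3 + 2·3^2 = $8.
With P < min AVC ($4 < $8), every unit sold adds to the loss.
Shutting down limits the loss to fixed cost, $539.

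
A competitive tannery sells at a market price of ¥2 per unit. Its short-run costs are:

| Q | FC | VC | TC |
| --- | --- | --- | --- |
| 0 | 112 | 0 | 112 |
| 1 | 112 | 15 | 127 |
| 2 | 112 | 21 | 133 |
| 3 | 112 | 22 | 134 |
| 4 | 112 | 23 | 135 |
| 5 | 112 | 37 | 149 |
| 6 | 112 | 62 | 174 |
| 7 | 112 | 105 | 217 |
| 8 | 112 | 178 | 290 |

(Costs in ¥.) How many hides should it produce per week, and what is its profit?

Tabulate TR − TC: Q=0: -112; Q=1: -125; Q=2: -129; Q=3: -128; Q=4: -127; Q=5: -139; Q=6: -162; Q=7: -203; Q=8: -274.
Profit is highest at Q = 0. Equivalently, the lowest AVC in the table is 23/4 ≈ ¥5.75 at Q = 4, and P = ¥2 falls below it — price never covers variable cost, so the firm shuts down and loses only its fixed cost.

Q = 0 (shut down); profit = -¥112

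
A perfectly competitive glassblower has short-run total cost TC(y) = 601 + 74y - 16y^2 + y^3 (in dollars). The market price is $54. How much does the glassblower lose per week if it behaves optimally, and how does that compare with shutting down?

AVC = 74 - 16y + y^2 has its minimum $10 at y = 8; price $54 clears that bar, so the firm operates.
With MC = 74 - 32y + 3y^2, P = MC on the upward-sloping part at y* = 10.
TR = 54·10 = 540. TC = 601 + 140 = 741. Profit = 540 − 741 = -$201.
That loss of $201 beats the $601 the firm would lose by shutting down; producing recovers $400 of fixed cost.

Profit = -$201 at y = 10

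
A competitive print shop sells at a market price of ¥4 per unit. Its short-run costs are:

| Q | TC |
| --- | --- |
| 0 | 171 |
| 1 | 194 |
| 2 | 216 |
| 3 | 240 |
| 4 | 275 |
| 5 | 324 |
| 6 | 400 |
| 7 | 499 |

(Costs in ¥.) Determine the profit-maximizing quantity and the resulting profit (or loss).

Tabulate TR − TC: Q=0: -171; Q=1: -190; Q=2: -208; Q=3: -228; Q=4: -259; Q=5: -304; Q=6: -376; Q=7: -471.
Profit is highest at Q = 0. Equivalently, the lowest AVC in the table is 45/2 ≈ ¥22.50 at Q = 2, and P = ¥4 falls below it — price never covers variable cost, so the firm shuts down and loses only its fixed cost.

Q = 0 (shut down); profit = -¥171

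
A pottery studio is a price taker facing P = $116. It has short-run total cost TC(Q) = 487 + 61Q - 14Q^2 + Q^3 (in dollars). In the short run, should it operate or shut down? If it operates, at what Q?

Strip out fixed cost: VC = 61Q - 14Q^2 + Q^3. Then AVC = 61 - 14Q + Q^2 and MC = 61 - 28Q + 3Q^2.
The AVC parabola has its vertex at Q = 14/2 = 7, where AVC = 61 - 14·7 + 7^2 = $12.
Since P = $116 ≥ min AVC = $12, price covers variable cost and the firm should produce.
Solving P = MC: -55 - 28Q + 3Q^2 = 0 ⇒ Q = -5/3 or 11. On the upward-sloping branch, Q* = 11.
Check: AVC at Q = 11 is $28 ≤ P, so revenue covers variable cost.
Profit = P·Q − TC = 116·11 − 795 = $481.

Produce at Q = 11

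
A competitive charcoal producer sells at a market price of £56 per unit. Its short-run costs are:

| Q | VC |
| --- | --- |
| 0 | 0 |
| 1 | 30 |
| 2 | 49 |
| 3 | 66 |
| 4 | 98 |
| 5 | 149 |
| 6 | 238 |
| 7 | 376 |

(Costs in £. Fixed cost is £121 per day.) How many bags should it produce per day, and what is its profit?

Profit at each row (π = 56Q − TC): Q=0: -121; Q=1: -95; Q=2: -58; Q=3: -19; Q=4: 5; Q=5: 10; Q=6: -23; Q=7: -105.
Profit is maximized at Q = 5. AVC there is 149/5 = £29.80 ≤ P, so producing beats shutting down (which would give -£121).

Q = 5; profit = £10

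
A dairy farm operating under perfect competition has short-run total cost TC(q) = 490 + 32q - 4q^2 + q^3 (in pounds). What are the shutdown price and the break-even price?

Shutdown price = £28; break-even price = £123

AVC = 32 - 4q + q^2; minimized at q = 2, giving min AVC = £28. That is the shutdown price.
ATC = 490/q + 32 - 4q + q^2. Setting dATC/dq = −490/q^2 − 4 + 2q = 0 gives q = 7 (since 2·7^3 − 4·7^2 = 490).
min ATC = 490/7 + 32 − 4·7 + 7^2 = £123. That is the break-even price.
Between these two prices the firm operates at a loss; above £123 it earns a profit.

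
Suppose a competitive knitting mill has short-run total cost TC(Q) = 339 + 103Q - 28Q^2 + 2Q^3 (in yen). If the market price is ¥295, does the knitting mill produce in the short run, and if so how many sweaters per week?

Produce at Q = 12

Variable cost is VC = 103Q - 28Q^2 + 2Q^3, so AVC = VC/Q = 103 - 28Q + 2Q^2 and MC = dTC/dQ = 103 - 56Q + 6Q^2.
AVC is minimized where dAVC/dQ = -28 + 4Q = 0, at Q = 7; min AVC = 103 - 28·7 + 2·7^2 = ¥5.
P = ¥295 exceeds min AVC = ¥5, so the firm stays open.
Solving P = MC: -192 - 56Q + 6Q^2 = 0 ⇒ Q = -8/3 or 12. On the upward-sloping branch, Q* = 12.
Check: AVC at Q = 12 is ¥55 ≤ P, so revenue covers variable cost.
Profit = P·Q − TC = 295·12 − 999 = ¥2541.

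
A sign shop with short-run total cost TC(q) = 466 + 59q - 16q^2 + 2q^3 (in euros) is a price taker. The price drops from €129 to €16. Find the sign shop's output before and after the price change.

Output falls from 7 to 0 (the firm shuts down)

AVC = 59 - 16q + 2q^2, minimized at q = 4 where min AVC = €27. MC = 59 - 32q + 6q^2.
At P = €129 ≥ min AVC, set P = MC on the rising branch: q = 7.
At P = €16 < min AVC = €27, price no longer covers variable cost at any output, so the firm shuts down: q = 0.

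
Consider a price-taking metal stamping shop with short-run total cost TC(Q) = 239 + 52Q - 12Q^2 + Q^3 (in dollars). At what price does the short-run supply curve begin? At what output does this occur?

$16 per unit, at Q = 6

The firm shuts down when price falls below the minimum of average variable cost. AVC = VC/Q = 52 - 12Q + Q^2.
At the minimum of AVC, MC = AVC. MC = 52 - 24Q + 3Q^2; setting MC = AVC gives 2Q^2 - 12Q = 0, so Q = 6. min AVC = 16.
So the shutdown price is $16.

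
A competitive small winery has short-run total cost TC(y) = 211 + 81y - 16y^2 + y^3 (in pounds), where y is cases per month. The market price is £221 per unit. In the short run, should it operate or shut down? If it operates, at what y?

Strip out fixed cost: VC = 81y - 16y^2 + y^3. Then AVC = 81 - 16y + y^2 and MC = 81 - 32y + 3y^2.
AVC hits its minimum where MC = AVC, at y = 8, giving min AVC = 81 - 16·8 + 8^2 = £17.
P = £221 exceeds min AVC = £17, so the firm stays open.
Set P = MC: 221 = 81 - 32y + 3y^2 → -140 - 32y + 3y^2 = 0. The roots are y = -10/3 and y = 14; the profit-maximizing output is on the rising part of MC, so y* = 14.
Check: AVC at y = 14 is £53 ≤ P, so revenue covers variable cost.
Profit = P·y − TC = 221·14 − 953 = £2141.

Produce at y = 14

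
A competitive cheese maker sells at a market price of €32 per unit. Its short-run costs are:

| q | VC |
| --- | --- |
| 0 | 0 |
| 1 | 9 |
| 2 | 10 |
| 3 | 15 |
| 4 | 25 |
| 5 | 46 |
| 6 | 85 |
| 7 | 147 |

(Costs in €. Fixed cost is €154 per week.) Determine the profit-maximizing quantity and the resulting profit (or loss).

Compute π = P·q − TC at each output: q=0: -154; q=1: -131; q=2: -100; q=3: -73; q=4: -51; q=5: -40; q=6: -47; q=7: -77.
Profit is maximized at q = 5. AVC there is 46/5 = €9.20 ≤ P, so producing beats shutting down (which would give -€154).

q = 5; profit = -€40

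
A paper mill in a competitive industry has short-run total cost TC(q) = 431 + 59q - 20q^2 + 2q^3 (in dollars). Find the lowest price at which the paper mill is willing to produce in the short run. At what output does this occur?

$9 per unit, at q = 5

The firm shuts down when price falls below the minimum of average variable cost. AVC = VC/q = 59 - 20q + 2q^2.
dAVC/dq = -20 + 4q = 0 gives q = 5. min AVC = 59 - 20·5 + 2·5^2 = 9.
The firm shuts down for any P below $9.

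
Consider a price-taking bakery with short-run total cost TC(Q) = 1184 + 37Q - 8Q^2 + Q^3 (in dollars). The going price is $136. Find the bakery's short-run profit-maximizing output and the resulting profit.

Profit = -$374 at Q = 9

AVC = 37 - 8Q + Q^2; min AVC = $21 at Q = 4. Since P = $136 ≥ min AVC, the firm produces.
With MC = 37 - 16Q + 3Q^2, P = MC on the upward-sloping part at Q* = 9.
TR = 136·9 = 1224. TC = 1184 + 414 = 1598. Profit = 1224 − 1598 = -$374.
By producing, the firm covers all variable cost plus $810 of fixed cost; shutting down would lose the full $1184.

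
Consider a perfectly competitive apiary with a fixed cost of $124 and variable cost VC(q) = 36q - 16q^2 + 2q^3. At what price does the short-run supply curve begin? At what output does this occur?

$4 per unit, at q = 4

The firm shuts down when price falls below the minimum of average variable cost. AVC = VC/q = 36 - 16q + 2q^2.
At the minimum of AVC, MC = AVC. MC = 36 - 32q + 6q^2; setting MC = AVC gives 4q^2 - 16q = 0, so q = 4. min AVC = 4.
So the shutdown price is $4.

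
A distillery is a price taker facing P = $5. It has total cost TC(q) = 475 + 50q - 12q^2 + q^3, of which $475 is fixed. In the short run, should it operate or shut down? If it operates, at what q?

Shut down

From TC, MC = TC'(q) = 50 - 24q + 3q^2 and AVC = VC/q = 50 - 12q + q^2.
AVC hits its minimum where MC = AVC, at q = 6, giving min AVC = 50 - 12·6 + 6^2 = $14.
Since P = $5 < min AVC = $14, price fails to cover variable cost at any output.
Best response: produce nothing and absorb the $475 fixed cost.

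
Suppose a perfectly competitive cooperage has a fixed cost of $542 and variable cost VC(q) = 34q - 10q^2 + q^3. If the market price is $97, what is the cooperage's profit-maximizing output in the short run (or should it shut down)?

Produce at q = 9

From TC, MC = TC'(q) = 34 - 20q + 3q^2 and AVC = VC/q = 34 - 10q + q^2.
AVC hits its minimum where MC = AVC, at q = 5, giving min AVC = 34 - 10·5 + 5^2 = $9.
Because $97 ≥ $9, revenue can cover variable cost; the firm operates.
Solving P = MC: -63 - 20q + 3q^2 = 0 ⇒ q = -7/3 or 9. On the upward-sloping branch, q* = 9.
Check: AVC at q = 9 is $25 ≤ P, so revenue covers variable cost.
Profit = P·q − TC = 97·9 − 767 = $106.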